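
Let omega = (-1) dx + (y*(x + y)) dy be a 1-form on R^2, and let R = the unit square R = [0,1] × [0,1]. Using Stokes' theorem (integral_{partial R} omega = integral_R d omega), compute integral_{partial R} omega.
integral_(partial R) omega = 1/2

Stokes: integral_partial_R omega = integral_R d omega with d omega = (∂Q/∂x - ∂P/∂y) dx ∧ dy.
  ∂Q/∂x = y
  ∂P/∂y = 0
  integrand = ∂Q/∂x - ∂P/∂y = y.
Integrating over R: integral_0^1 integral_0^1 (y) dx dy = 1/2.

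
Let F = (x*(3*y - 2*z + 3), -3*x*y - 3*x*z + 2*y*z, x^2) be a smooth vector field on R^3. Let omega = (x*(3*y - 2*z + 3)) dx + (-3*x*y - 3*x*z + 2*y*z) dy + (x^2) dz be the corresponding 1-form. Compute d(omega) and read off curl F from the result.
d(omega) = (3*x - 2*y) dy ∧ dz + (-4*x) dz ∧ dx + (-3*x - 3*y - 3*z) dx ∧ dy; curl F = (3*x - 2*y, -4*x, -3*x - 3*y - 3*z)

d omega = sum_{i<j} (∂f_j/∂x_i - ∂f_i/∂x_j) dx_i ∧ dx_j. Under the identification (dy ∧ dz, dz ∧ dx, dx ∧ dy) ↔ (e_x, e_y, e_z), the coefficients are exactly the components of curl F. Compute:
  ∂R/∂y - ∂Q/∂z = (0) - (-3*x + 2*y) = 3*x - 2*y
  ∂P/∂z - ∂R/∂x = (-2*x) - (2*x) = -4*x
  ∂Q/∂x - ∂P/∂y = (-3*y - 3*z) - (3*x) = -3*x - 3*y - 3*z.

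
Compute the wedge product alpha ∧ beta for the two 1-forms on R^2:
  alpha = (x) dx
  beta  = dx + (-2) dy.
alpha ∧ beta = (-2*x) dx ∧ dy

Distribute the wedge, using dx_i ∧ dx_j = -dx_j ∧ dx_i and dx_i ∧ dx_i = 0. For each pair (i, j) with i < j, the coefficient of dx_i ∧ dx_j in alpha ∧ beta is (alpha_i * beta_j - alpha_j * beta_i). Collecting: alpha ∧ beta = (-2*x) dx ∧ dy.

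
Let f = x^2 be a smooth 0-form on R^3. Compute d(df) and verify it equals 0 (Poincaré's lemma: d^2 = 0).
d(df) = 0

Step 1: df = sum_i (∂f/∂x_i) dx_i = (2*x) dx + (0) dy + (0) dz.
Step 2: Apply d again. Using the 1-form formula, the coefficient of dx ∧ dy in d(df) is ∂^2 f/∂x ∂y - ∂^2 f/∂y ∂x = (0) - (0) = 0 (equality of mixed partials for smooth f).
Similarly for dx ∧ dz and dy ∧ dz — all coefficients vanish. So d(df) = 0.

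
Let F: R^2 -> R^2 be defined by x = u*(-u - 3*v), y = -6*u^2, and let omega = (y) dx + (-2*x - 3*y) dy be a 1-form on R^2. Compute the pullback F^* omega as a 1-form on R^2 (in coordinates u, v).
F^* omega = (u^2*(-228*u - 54*v)) du + (18*u^3) dv

Using F^*(f dg) = (f ∘ F) d(g ∘ F), substitute each coordinate x_i by F_i(u, v) in f_i, and replace dx_i by d F_i = (∂F_i/∂u) du + (∂F_i/∂v) dv.
  For the x component: f_1(F) = -6*u^2; d F_1 = (-2*u - 3*v) du + (-3*u) dv
  For the y component: f_2(F) = 2*u*(10*u + 3*v); d F_2 = (-12*u) du + (0) dv
Combining and collecting du, dv coefficients:
  coeff of du: u^2*(-228*u - 54*v)
  coeff of dv: 18*u^3
F^* omega = (u^2*(-228*u - 54*v)) du + (18*u^3) dv.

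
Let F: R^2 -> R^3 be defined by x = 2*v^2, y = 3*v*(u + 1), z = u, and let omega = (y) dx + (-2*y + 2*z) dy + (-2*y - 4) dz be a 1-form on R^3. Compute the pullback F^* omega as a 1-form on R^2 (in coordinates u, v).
F^* omega = (-18*u*v^2 - 18*v^2 - 6*v - 4) du + (-18*u^2*v + 6*u^2 + 12*u*v^2 - 36*u*v + 6*u + 12*v^2 - 18*v) dv

Using F^*(f dg) = (f ∘ F) d(g ∘ F), substitute each coordinate x_i by F_i(u, v) in f_i, and replace dx_i by d F_i = (∂F_i/∂u) du + (∂F_i/∂v) dv.
  For the x component: f_1(F) = 3*v*(u + 1); d F_1 = (0) du + (4*v) dv
  For the y component: f_2(F) = -6*u*v + 2*u - 6*v; d F_2 = (3*v) du + (3*u + 3) dv
  For the z component: f_3(F) = -6*u*v - 6*v - 4; d F_3 = (1) du + (0) dv
Combining and collecting du, dv coefficients:
  coeff of du: -18*u*v^2 - 18*v^2 - 6*v - 4
  coeff of dv: -18*u^2*v + 6*u^2 + 12*u*v^2 - 36*u*v + 6*u + 12*v^2 - 18*v
F^* omega = (-18*u*v^2 - 18*v^2 - 6*v - 4) du + (-18*u^2*v + 6*u^2 + 12*u*v^2 - 36*u*v + 6*u + 12*v^2 - 18*v) dv.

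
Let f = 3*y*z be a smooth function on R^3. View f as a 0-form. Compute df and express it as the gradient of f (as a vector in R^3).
df = (0) dx + (3*z) dy + (3*y) dz; grad f = (0, 3*z, 3*y)

For a 0-form f, d f = (∂f/∂x) dx + (∂f/∂y) dy + (∂f/∂z) dz. The components of the vector representation are exactly the entries of grad f in Cartesian coordinates:
  ∂f/∂x = 0
  ∂f/∂y = 3*z
  ∂f/∂z = 3*y.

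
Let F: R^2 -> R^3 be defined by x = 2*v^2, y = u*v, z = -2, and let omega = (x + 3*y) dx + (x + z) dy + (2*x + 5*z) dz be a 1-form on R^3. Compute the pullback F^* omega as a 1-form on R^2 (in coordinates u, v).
F^* omega = (2*v*(v^2 - 1)) du + (14*u*v^2 - 2*u + 8*v^3) dv

Using F^*(f dg) = (f ∘ F) d(g ∘ F), substitute each coordinate x_i by F_i(u, v) in f_i, and replace dx_i by d F_i = (∂F_i/∂u) du + (∂F_i/∂v) dv.
  For the x component: f_1(F) = v*(3*u + 2*v); d F_1 = (0) du + (4*v) dv
  For the y component: f_2(F) = 2*v^2 - 2; d F_2 = (v) du + (u) dv
  For the z component: f_3(F) = 4*v^2 - 10; d F_3 = (0) du + (0) dv
Combining and collecting du, dv coefficients:
  coeff of du: 2*v*(v^2 - 1)
  coeff of dv: 14*u*v^2 - 2*u + 8*v^3
F^* omega = (2*v*(v^2 - 1)) du + (14*u*v^2 - 2*u + 8*v^3) dv.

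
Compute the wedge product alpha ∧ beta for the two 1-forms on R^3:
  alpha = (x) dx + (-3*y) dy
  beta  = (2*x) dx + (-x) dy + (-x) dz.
alpha ∧ beta = (x*(-x + 6*y)) dx ∧ dy + (-x^2) dx ∧ dz + (3*x*y) dy ∧ dz

Distribute the wedge, using dx_i ∧ dx_j = -dx_j ∧ dx_i and dx_i ∧ dx_i = 0. For each pair (i, j) with i < j, the coefficient of dx_i ∧ dx_j in alpha ∧ beta is (alpha_i * beta_j - alpha_j * beta_i). Collecting: alpha ∧ beta = (x*(-x + 6*y)) dx ∧ dy + (-x^2) dx ∧ dz + (3*x*y) dy ∧ dz.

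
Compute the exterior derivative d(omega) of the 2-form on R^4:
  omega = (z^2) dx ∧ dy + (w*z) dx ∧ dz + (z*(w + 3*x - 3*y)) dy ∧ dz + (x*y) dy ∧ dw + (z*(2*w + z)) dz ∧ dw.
d(omega) = (5*z) dx ∧ dy ∧ dz + (z) dx ∧ dz ∧ dw + (z) dy ∧ dz ∧ dw + (y) dx ∧ dy ∧ dw

For a 2-form omega = sum_{i<j} g_{ij} dx_i ∧ dx_j, the exterior derivative is
  d(omega) = sum_{i<j} d(g_{ij}) ∧ dx_i ∧ dx_j = sum_{i<j, k} (∂g_{ij}/∂x_k) dx_k ∧ dx_i ∧ dx_j.
Expand each term, using dx_k ∧ dx_i ∧ dx_j = sgn(permutation) dx_{(a)} ∧ dx_{(b)} ∧ dx_{(c)} with (a < b < c) sorted:
  d(z^2) includes (∂/∂z)(z^2) dz = (2*z) dz, which multiplied by dx ∧ dy gives (2*z) dx ∧ dy ∧ dz
  d(w*z) includes (∂/∂w)(w*z) dw = (z) dw, which multiplied by dx ∧ dz gives (z) dx ∧ dz ∧ dw
  d(z*(w + 3*x - 3*y)) includes (∂/∂x)(z*(w + 3*x - 3*y)) dx = (3*z) dx, which multiplied by dy ∧ dz gives (3*z) dx ∧ dy ∧ dz
  d(z*(w + 3*x - 3*y)) includes (∂/∂w)(z*(w + 3*x - 3*y)) dw = (z) dw, which multiplied by dy ∧ dz gives (z) dy ∧ dz ∧ dw
  d(x*y) includes (∂/∂x)(x*y) dx = (y) dx, which multiplied by dy ∧ dw gives (y) dx ∧ dy ∧ dw
Collecting like 3-forms: d(omega) = (5*z) dx ∧ dy ∧ dz + (z) dx ∧ dz ∧ dw + (z) dy ∧ dz ∧ dw + (y) dx ∧ dy ∧ dw.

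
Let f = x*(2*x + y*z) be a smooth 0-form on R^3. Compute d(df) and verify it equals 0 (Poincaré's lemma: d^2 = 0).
d(df) = 0

Step 1: df = sum_i (∂f/∂x_i) dx_i = (4*x + y*z) dx + (x*z) dy + (x*y) dz.
Step 2: Apply d again. Using the 1-form formula, the coefficient of dx ∧ dy in d(df) is ∂^2 f/∂x ∂y - ∂^2 f/∂y ∂x = (z) - (z) = 0 (equality of mixed partials for smooth f).
Similarly for dx ∧ dz and dy ∧ dz — all coefficients vanish. So d(df) = 0.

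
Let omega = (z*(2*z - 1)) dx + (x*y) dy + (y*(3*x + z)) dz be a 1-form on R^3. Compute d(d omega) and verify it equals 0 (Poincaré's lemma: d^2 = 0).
d(d omega) = 0

Step 1: d omega = sum_{i<j} (∂f_j/∂x_i - ∂f_i/∂x_j) dx_i ∧ dx_j:
  coeff of dx ∧ dy: y
  coeff of dx ∧ dz: 3*y - 4*z + 1
  coeff of dy ∧ dz: 3*x + z
Step 2: Apply d again to each 2-form coefficient. The only possible 3-form in R^3 is dx ∧ dy ∧ dz, with coefficient
  ∂(coeff of dy∧dz)/∂x - ∂(coeff of dx∧dz)/∂y + ∂(coeff of dx∧dy)/∂z
  = ∂/∂x (3*x + z) - ∂/∂y (3*y - 4*z + 1) + ∂/∂z (y).
Each of these terms simplifies to sums of mixed partials that cancel in pairs. The result is 0 (by equality of mixed partials for smooth functions — Schwarz / Clairaut).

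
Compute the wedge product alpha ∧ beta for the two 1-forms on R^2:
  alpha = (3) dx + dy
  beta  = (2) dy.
alpha ∧ beta = (6) dx ∧ dy

Distribute the wedge, using dx_i ∧ dx_j = -dx_j ∧ dx_i and dx_i ∧ dx_i = 0. For each pair (i, j) with i < j, the coefficient of dx_i ∧ dx_j in alpha ∧ beta is (alpha_i * beta_j - alpha_j * beta_i). Collecting: alpha ∧ beta = (6) dx ∧ dy.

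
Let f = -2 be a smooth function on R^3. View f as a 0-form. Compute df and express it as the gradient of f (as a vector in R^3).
df = (0) dx + (0) dy + (0) dz; grad f = (0, 0, 0)

For a 0-form f, d f = (∂f/∂x) dx + (∂f/∂y) dy + (∂f/∂z) dz. The components of the vector representation are exactly the entries of grad f in Cartesian coordinates:
  ∂f/∂x = 0
  ∂f/∂y = 0
  ∂f/∂z = 0.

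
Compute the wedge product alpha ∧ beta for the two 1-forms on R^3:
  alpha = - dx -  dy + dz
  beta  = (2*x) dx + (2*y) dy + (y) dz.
alpha ∧ beta = (2*x - 2*y) dx ∧ dy + (-2*x - y) dx ∧ dz + (-3*y) dy ∧ dz

Distribute the wedge, using dx_i ∧ dx_j = -dx_j ∧ dx_i and dx_i ∧ dx_i = 0. For each pair (i, j) with i < j, the coefficient of dx_i ∧ dx_j in alpha ∧ beta is (alpha_i * beta_j - alpha_j * beta_i). Collecting: alpha ∧ beta = (2*x - 2*y) dx ∧ dy + (-2*x - y) dx ∧ dz + (-3*y) dy ∧ dz.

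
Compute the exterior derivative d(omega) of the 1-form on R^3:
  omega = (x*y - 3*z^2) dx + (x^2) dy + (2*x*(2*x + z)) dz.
d(omega) = (x) dx ∧ dy + (8*x + 8*z) dx ∧ dz

For a 1-form omega = sum_i f_i dx_i, the exterior derivative is
  d(omega) = sum_{i < j} (∂f_j/∂x_i - ∂f_i/∂x_j) dx_i ∧ dx_j.
  coefficient of dx ∧ dy: ∂f_2/∂x - ∂f_1/∂y = ∂(x^2)/∂x - ∂(x*y - 3*z^2)/∂y = x
  coefficient of dx ∧ dz: ∂f_3/∂x - ∂f_1/∂z = ∂(2*x*(2*x + z))/∂x - ∂(x*y - 3*z^2)/∂z = 8*x + 8*z
Assembling: d(omega) = (x) dx ∧ dy + (8*x + 8*z) dx ∧ dz.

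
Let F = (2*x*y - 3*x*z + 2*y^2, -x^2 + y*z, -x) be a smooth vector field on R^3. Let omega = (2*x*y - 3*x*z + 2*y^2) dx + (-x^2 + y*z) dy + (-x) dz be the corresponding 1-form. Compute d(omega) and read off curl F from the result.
d(omega) = (-y) dy ∧ dz + (1 - 3*x) dz ∧ dx + (-4*x - 4*y) dx ∧ dy; curl F = (-y, 1 - 3*x, -4*x - 4*y)

d omega = sum_{i<j} (∂f_j/∂x_i - ∂f_i/∂x_j) dx_i ∧ dx_j. Under the identification (dy ∧ dz, dz ∧ dx, dx ∧ dy) ↔ (e_x, e_y, e_z), the coefficients are exactly the components of curl F. Compute:
  ∂R/∂y - ∂Q/∂z = (0) - (y) = -y
  ∂P/∂z - ∂R/∂x = (-3*x) - (-1) = 1 - 3*x
  ∂Q/∂x - ∂P/∂y = (-2*x) - (2*x + 4*y) = -4*x - 4*y.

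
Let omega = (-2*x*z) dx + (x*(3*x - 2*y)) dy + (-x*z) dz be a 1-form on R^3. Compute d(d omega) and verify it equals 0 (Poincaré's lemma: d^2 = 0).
d(d omega) = 0

Step 1: d omega = sum_{i<j} (∂f_j/∂x_i - ∂f_i/∂x_j) dx_i ∧ dx_j:
  coeff of dx ∧ dy: 6*x - 2*y
  coeff of dx ∧ dz: 2*x - z
  coeff of dy ∧ dz: 0
Step 2: Apply d again to each 2-form coefficient. The only possible 3-form in R^3 is dx ∧ dy ∧ dz, with coefficient
  ∂(coeff of dy∧dz)/∂x - ∂(coeff of dx∧dz)/∂y + ∂(coeff of dx∧dy)/∂z
  = ∂/∂x (0) - ∂/∂y (2*x - z) + ∂/∂z (6*x - 2*y).
Each of these terms simplifies to sums of mixed partials that cancel in pairs. The result is 0 (by equality of mixed partials for smooth functions — Schwarz / Clairaut).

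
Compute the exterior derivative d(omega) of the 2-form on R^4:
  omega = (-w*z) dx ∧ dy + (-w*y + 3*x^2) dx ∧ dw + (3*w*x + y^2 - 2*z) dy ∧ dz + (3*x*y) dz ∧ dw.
d(omega) = (2*w) dx ∧ dy ∧ dz + (w - z) dx ∧ dy ∧ dw + (6*x) dy ∧ dz ∧ dw + (3*y) dx ∧ dz ∧ dw

For a 2-form omega = sum_{i<j} g_{ij} dx_i ∧ dx_j, the exterior derivative is
  d(omega) = sum_{i<j} d(g_{ij}) ∧ dx_i ∧ dx_j = sum_{i<j, k} (∂g_{ij}/∂x_k) dx_k ∧ dx_i ∧ dx_j.
Expand each term, using dx_k ∧ dx_i ∧ dx_j = sgn(permutation) dx_{(a)} ∧ dx_{(b)} ∧ dx_{(c)} with (a < b < c) sorted:
  d(-w*z) includes (∂/∂z)(-w*z) dz = (-w) dz, which multiplied by dx ∧ dy gives (-w) dx ∧ dy ∧ dz
  d(-w*z) includes (∂/∂w)(-w*z) dw = (-z) dw, which multiplied by dx ∧ dy gives (-z) dx ∧ dy ∧ dw
  d(-w*y + 3*x^2) includes (∂/∂y)(-w*y + 3*x^2) dy = (-w) dy, which multiplied by dx ∧ dw gives (w) dx ∧ dy ∧ dw
  d(3*w*x + y^2 - 2*z) includes (∂/∂x)(3*w*x + y^2 - 2*z) dx = (3*w) dx, which multiplied by dy ∧ dz gives (3*w) dx ∧ dy ∧ dz
  d(3*w*x + y^2 - 2*z) includes (∂/∂w)(3*w*x + y^2 - 2*z) dw = (3*x) dw, which multiplied by dy ∧ dz gives (3*x) dy ∧ dz ∧ dw
  d(3*x*y) includes (∂/∂x)(3*x*y) dx = (3*y) dx, which multiplied by dz ∧ dw gives (3*y) dx ∧ dz ∧ dw
  d(3*x*y) includes (∂/∂y)(3*x*y) dy = (3*x) dy, which multiplied by dz ∧ dw gives (3*x) dy ∧ dz ∧ dw
Collecting like 3-forms: d(omega) = (2*w) dx ∧ dy ∧ dz + (w - z) dx ∧ dy ∧ dw + (6*x) dy ∧ dz ∧ dw + (3*y) dx ∧ dz ∧ dw.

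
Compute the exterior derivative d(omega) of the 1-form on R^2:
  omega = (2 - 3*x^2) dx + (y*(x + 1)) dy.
d(omega) = (y) dx ∧ dy

For a 1-form omega = sum_i f_i dx_i, the exterior derivative is
  d(omega) = sum_{i < j} (∂f_j/∂x_i - ∂f_i/∂x_j) dx_i ∧ dx_j.
  coefficient of dx ∧ dy: ∂f_2/∂x - ∂f_1/∂y = ∂(y*(x + 1))/∂x - ∂(2 - 3*x^2)/∂y = y
Assembling: d(omega) = (y) dx ∧ dy.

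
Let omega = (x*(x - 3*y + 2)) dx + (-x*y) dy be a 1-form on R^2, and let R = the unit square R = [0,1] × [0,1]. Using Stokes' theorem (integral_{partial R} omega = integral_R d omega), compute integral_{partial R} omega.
integral_(partial R) omega = 1

Stokes: integral_partial_R omega = integral_R d omega with d omega = (∂Q/∂x - ∂P/∂y) dx ∧ dy.
  ∂Q/∂x = -y
  ∂P/∂y = -3*x
  integrand = ∂Q/∂x - ∂P/∂y = 3*x - y.
Integrating over R: integral_0^1 integral_0^1 (3*x - y) dx dy = 1.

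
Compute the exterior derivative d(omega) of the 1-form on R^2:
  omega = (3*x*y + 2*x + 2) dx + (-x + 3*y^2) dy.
d(omega) = (-3*x - 1) dx ∧ dy

For a 1-form omega = sum_i f_i dx_i, the exterior derivative is
  d(omega) = sum_{i < j} (∂f_j/∂x_i - ∂f_i/∂x_j) dx_i ∧ dx_j.
  coefficient of dx ∧ dy: ∂f_2/∂x - ∂f_1/∂y = ∂(-x + 3*y^2)/∂x - ∂(3*x*y + 2*x + 2)/∂y = -3*x - 1
Assembling: d(omega) = (-3*x - 1) dx ∧ dy.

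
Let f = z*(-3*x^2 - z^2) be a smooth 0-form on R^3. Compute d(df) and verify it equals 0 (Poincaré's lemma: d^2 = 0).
d(df) = 0

Step 1: df = sum_i (∂f/∂x_i) dx_i = (-6*x*z) dx + (0) dy + (-3*x^2 - 3*z^2) dz.
Step 2: Apply d again. Using the 1-form formula, the coefficient of dx ∧ dy in d(df) is ∂^2 f/∂x ∂y - ∂^2 f/∂y ∂x = (0) - (0) = 0 (equality of mixed partials for smooth f).
Similarly for dx ∧ dz and dy ∧ dz — all coefficients vanish. So d(df) = 0.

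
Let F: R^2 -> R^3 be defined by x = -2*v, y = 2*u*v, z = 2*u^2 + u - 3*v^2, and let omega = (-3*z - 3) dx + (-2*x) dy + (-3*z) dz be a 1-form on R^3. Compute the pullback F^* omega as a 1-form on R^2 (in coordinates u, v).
F^* omega = (-24*u^3 - 18*u^2 + 36*u*v^2 - 3*u + 17*v^2) du + (36*u^2*v + 12*u^2 + 26*u*v + 6*u - 54*v^3 - 18*v^2 + 6) dv

Using F^*(f dg) = (f ∘ F) d(g ∘ F), substitute each coordinate x_i by F_i(u, v) in f_i, and replace dx_i by d F_i = (∂F_i/∂u) du + (∂F_i/∂v) dv.
  For the x component: f_1(F) = -6*u^2 - 3*u + 9*v^2 - 3; d F_1 = (0) du + (-2) dv
  For the y component: f_2(F) = 4*v; d F_2 = (2*v) du + (2*u) dv
  For the z component: f_3(F) = -6*u^2 - 3*u + 9*v^2; d F_3 = (4*u + 1) du + (-6*v) dv
Combining and collecting du, dv coefficients:
  coeff of du: -24*u^3 - 18*u^2 + 36*u*v^2 - 3*u + 17*v^2
  coeff of dv: 36*u^2*v + 12*u^2 + 26*u*v + 6*u - 54*v^3 - 18*v^2 + 6
F^* omega = (-24*u^3 - 18*u^2 + 36*u*v^2 - 3*u + 17*v^2) du + (36*u^2*v + 12*u^2 + 26*u*v + 6*u - 54*v^3 - 18*v^2 + 6) dv.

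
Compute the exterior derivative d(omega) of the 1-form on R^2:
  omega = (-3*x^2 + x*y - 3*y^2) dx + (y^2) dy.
d(omega) = (-x + 6*y) dx ∧ dy

For a 1-form omega = sum_i f_i dx_i, the exterior derivative is
  d(omega) = sum_{i < j} (∂f_j/∂x_i - ∂f_i/∂x_j) dx_i ∧ dx_j.
  coefficient of dx ∧ dy: ∂f_2/∂x - ∂f_1/∂y = ∂(y^2)/∂x - ∂(-3*x^2 + x*y - 3*y^2)/∂y = -x + 6*y
Assembling: d(omega) = (-x + 6*y) dx ∧ dy.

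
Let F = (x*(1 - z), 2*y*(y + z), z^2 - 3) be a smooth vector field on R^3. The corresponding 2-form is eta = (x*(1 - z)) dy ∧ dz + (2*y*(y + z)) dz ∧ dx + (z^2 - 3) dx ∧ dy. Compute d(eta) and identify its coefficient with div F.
d(eta) = (4*y + 3*z + 1) dx ∧ dy ∧ dz; div F = 4*y + 3*z + 1

For a 2-form in R^3 of the form above, applying d gives a 3-form with coefficient ∂P/∂x + ∂Q/∂y + ∂R/∂z:
  ∂P/∂x = 1 - z
  ∂Q/∂y = 4*y + 2*z
  ∂R/∂z = 2*z
Sum = 4*y + 3*z + 1, which is exactly div F.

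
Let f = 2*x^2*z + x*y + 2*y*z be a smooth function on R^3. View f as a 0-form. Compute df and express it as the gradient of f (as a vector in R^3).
df = (4*x*z + y) dx + (x + 2*z) dy + (2*x^2 + 2*y) dz; grad f = (4*x*z + y, x + 2*z, 2*x^2 + 2*y)

For a 0-form f, d f = (∂f/∂x) dx + (∂f/∂y) dy + (∂f/∂z) dz. The components of the vector representation are exactly the entries of grad f in Cartesian coordinates:
  ∂f/∂x = 4*x*z + y
  ∂f/∂y = x + 2*z
  ∂f/∂z = 2*x^2 + 2*y.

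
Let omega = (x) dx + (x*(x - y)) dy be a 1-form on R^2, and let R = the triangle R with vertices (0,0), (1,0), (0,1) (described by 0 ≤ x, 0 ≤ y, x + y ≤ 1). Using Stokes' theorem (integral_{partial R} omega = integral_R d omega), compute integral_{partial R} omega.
integral_(partial R) omega = 1/6

Stokes: integral_partial_R omega = integral_R d omega with d omega = (∂Q/∂x - ∂P/∂y) dx ∧ dy.
  ∂Q/∂x = 2*x - y
  ∂P/∂y = 0
  integrand = ∂Q/∂x - ∂P/∂y = 2*x - y.
Integrating over R: integral_0^1 integral_0^{1-x} (2*x - y) dy dx = 1/6.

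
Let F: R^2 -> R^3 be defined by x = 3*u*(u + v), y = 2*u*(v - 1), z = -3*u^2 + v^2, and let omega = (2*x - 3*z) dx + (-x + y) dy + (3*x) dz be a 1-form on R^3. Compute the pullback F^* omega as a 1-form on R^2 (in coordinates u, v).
F^* omega = (36*u^3 + 21*u^2*v + 6*u^2 - 2*u*v^2 - 2*u*v + 4*u - 9*v^3) du + (u*(39*u^2 + 34*u*v - 4*u + 9*v^2)) dv

Using F^*(f dg) = (f ∘ F) d(g ∘ F), substitute each coordinate x_i by F_i(u, v) in f_i, and replace dx_i by d F_i = (∂F_i/∂u) du + (∂F_i/∂v) dv.
  For the x component: f_1(F) = 15*u^2 + 6*u*v - 3*v^2; d F_1 = (6*u + 3*v) du + (3*u) dv
  For the y component: f_2(F) = u*(-3*u - v - 2); d F_2 = (2*v - 2) du + (2*u) dv
  For the z component: f_3(F) = 9*u*(u + v); d F_3 = (-6*u) du + (2*v) dv
Combining and collecting du, dv coefficients:
  coeff of du: 36*u^3 + 21*u^2*v + 6*u^2 - 2*u*v^2 - 2*u*v + 4*u - 9*v^3
  coeff of dv: u*(39*u^2 + 34*u*v - 4*u + 9*v^2)
F^* omega = (36*u^3 + 21*u^2*v + 6*u^2 - 2*u*v^2 - 2*u*v + 4*u - 9*v^3) du + (u*(39*u^2 + 34*u*v - 4*u + 9*v^2)) dv.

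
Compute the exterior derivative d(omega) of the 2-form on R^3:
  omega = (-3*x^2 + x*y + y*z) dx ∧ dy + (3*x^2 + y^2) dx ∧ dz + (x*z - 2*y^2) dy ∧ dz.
d(omega) = (-y + z) dx ∧ dy ∧ dz

For a 2-form omega = sum_{i<j} g_{ij} dx_i ∧ dx_j, the exterior derivative is
  d(omega) = sum_{i<j} d(g_{ij}) ∧ dx_i ∧ dx_j = sum_{i<j, k} (∂g_{ij}/∂x_k) dx_k ∧ dx_i ∧ dx_j.
Expand each term, using dx_k ∧ dx_i ∧ dx_j = sgn(permutation) dx_{(a)} ∧ dx_{(b)} ∧ dx_{(c)} with (a < b < c) sorted:
  d(-3*x^2 + x*y + y*z) includes (∂/∂z)(-3*x^2 + x*y + y*z) dz = (y) dz, which multiplied by dx ∧ dy gives (y) dx ∧ dy ∧ dz
  d(3*x^2 + y^2) includes (∂/∂y)(3*x^2 + y^2) dy = (2*y) dy, which multiplied by dx ∧ dz gives (-2*y) dx ∧ dy ∧ dz
  d(x*z - 2*y^2) includes (∂/∂x)(x*z - 2*y^2) dx = (z) dx, which multiplied by dy ∧ dz gives (z) dx ∧ dy ∧ dz
Collecting like 3-forms: d(omega) = (-y + z) dx ∧ dy ∧ dz.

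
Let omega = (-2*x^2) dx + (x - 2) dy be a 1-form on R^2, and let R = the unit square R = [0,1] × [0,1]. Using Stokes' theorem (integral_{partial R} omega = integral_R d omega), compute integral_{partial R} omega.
integral_(partial R) omega = 1

Stokes: integral_partial_R omega = integral_R d omega with d omega = (∂Q/∂x - ∂P/∂y) dx ∧ dy.
  ∂Q/∂x = 1
  ∂P/∂y = 0
  integrand = ∂Q/∂x - ∂P/∂y = 1.
Integrating over R: integral_0^1 integral_0^1 (1) dx dy = 1.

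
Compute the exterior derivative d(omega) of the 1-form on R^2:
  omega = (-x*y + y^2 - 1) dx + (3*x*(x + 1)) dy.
d(omega) = (7*x - 2*y + 3) dx ∧ dy

For a 1-form omega = sum_i f_i dx_i, the exterior derivative is
  d(omega) = sum_{i < j} (∂f_j/∂x_i - ∂f_i/∂x_j) dx_i ∧ dx_j.
  coefficient of dx ∧ dy: ∂f_2/∂x - ∂f_1/∂y = ∂(3*x*(x + 1))/∂x - ∂(-x*y + y^2 - 1)/∂y = 7*x - 2*y + 3
Assembling: d(omega) = (7*x - 2*y + 3) dx ∧ dy.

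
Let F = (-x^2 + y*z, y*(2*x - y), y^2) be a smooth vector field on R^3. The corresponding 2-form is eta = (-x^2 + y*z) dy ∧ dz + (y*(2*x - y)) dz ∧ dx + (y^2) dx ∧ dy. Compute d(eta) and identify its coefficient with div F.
d(eta) = (-2*y) dx ∧ dy ∧ dz; div F = -2*y

For a 2-form in R^3 of the form above, applying d gives a 3-form with coefficient ∂P/∂x + ∂Q/∂y + ∂R/∂z:
  ∂P/∂x = -2*x
  ∂Q/∂y = 2*x - 2*y
  ∂R/∂z = 0
Sum = -2*y, which is exactly div F.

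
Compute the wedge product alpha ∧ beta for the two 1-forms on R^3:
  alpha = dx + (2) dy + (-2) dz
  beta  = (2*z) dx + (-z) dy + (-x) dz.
alpha ∧ beta = (-5*z) dx ∧ dy + (-x + 4*z) dx ∧ dz + (-2*x - 2*z) dy ∧ dz

Distribute the wedge, using dx_i ∧ dx_j = -dx_j ∧ dx_i and dx_i ∧ dx_i = 0. For each pair (i, j) with i < j, the coefficient of dx_i ∧ dx_j in alpha ∧ beta is (alpha_i * beta_j - alpha_j * beta_i). Collecting: alpha ∧ beta = (-5*z) dx ∧ dy + (-x + 4*z) dx ∧ dz + (-2*x - 2*z) dy ∧ dz.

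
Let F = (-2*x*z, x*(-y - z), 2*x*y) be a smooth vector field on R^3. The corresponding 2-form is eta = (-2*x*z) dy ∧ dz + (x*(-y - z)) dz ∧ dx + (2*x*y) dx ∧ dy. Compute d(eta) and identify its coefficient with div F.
d(eta) = (-x - 2*z) dx ∧ dy ∧ dz; div F = -x - 2*z

For a 2-form in R^3 of the form above, applying d gives a 3-form with coefficient ∂P/∂x + ∂Q/∂y + ∂R/∂z:
  ∂P/∂x = -2*z
  ∂Q/∂y = -x
  ∂R/∂z = 0
Sum = -x - 2*z, which is exactly div F.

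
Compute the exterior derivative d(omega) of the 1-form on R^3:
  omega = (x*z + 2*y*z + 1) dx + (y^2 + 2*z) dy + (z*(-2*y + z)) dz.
d(omega) = (-2*z) dx ∧ dy + (-x - 2*y) dx ∧ dz + (-2*z - 2) dy ∧ dz

For a 1-form omega = sum_i f_i dx_i, the exterior derivative is
  d(omega) = sum_{i < j} (∂f_j/∂x_i - ∂f_i/∂x_j) dx_i ∧ dx_j.
  coefficient of dx ∧ dy: ∂f_2/∂x - ∂f_1/∂y = ∂(y^2 + 2*z)/∂x - ∂(x*z + 2*y*z + 1)/∂y = -2*z
  coefficient of dx ∧ dz: ∂f_3/∂x - ∂f_1/∂z = ∂(z*(-2*y + z))/∂x - ∂(x*z + 2*y*z + 1)/∂z = -x - 2*y
  coefficient of dy ∧ dz: ∂f_3/∂y - ∂f_2/∂z = ∂(z*(-2*y + z))/∂y - ∂(y^2 + 2*z)/∂z = -2*z - 2
Assembling: d(omega) = (-2*z) dx ∧ dy + (-x - 2*y) dx ∧ dz + (-2*z - 2) dy ∧ dz.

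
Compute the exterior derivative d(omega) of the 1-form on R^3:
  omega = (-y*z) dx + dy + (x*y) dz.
d(omega) = (z) dx ∧ dy + (2*y) dx ∧ dz + (x) dy ∧ dz

For a 1-form omega = sum_i f_i dx_i, the exterior derivative is
  d(omega) = sum_{i < j} (∂f_j/∂x_i - ∂f_i/∂x_j) dx_i ∧ dx_j.
  coefficient of dx ∧ dy: ∂f_2/∂x - ∂f_1/∂y = ∂(1)/∂x - ∂(-y*z)/∂y = z
  coefficient of dx ∧ dz: ∂f_3/∂x - ∂f_1/∂z = ∂(x*y)/∂x - ∂(-y*z)/∂z = 2*y
  coefficient of dy ∧ dz: ∂f_3/∂y - ∂f_2/∂z = ∂(x*y)/∂y - ∂(1)/∂z = x
Assembling: d(omega) = (z) dx ∧ dy + (2*y) dx ∧ dz + (x) dy ∧ dz.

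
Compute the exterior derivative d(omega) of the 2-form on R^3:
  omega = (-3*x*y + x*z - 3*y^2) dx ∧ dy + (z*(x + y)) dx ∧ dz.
d(omega) = (x - z) dx ∧ dy ∧ dz

For a 2-form omega = sum_{i<j} g_{ij} dx_i ∧ dx_j, the exterior derivative is
  d(omega) = sum_{i<j} d(g_{ij}) ∧ dx_i ∧ dx_j = sum_{i<j, k} (∂g_{ij}/∂x_k) dx_k ∧ dx_i ∧ dx_j.
Expand each term, using dx_k ∧ dx_i ∧ dx_j = sgn(permutation) dx_{(a)} ∧ dx_{(b)} ∧ dx_{(c)} with (a < b < c) sorted:
  d(-3*x*y + x*z - 3*y^2) includes (∂/∂z)(-3*x*y + x*z - 3*y^2) dz = (x) dz, which multiplied by dx ∧ dy gives (x) dx ∧ dy ∧ dz
  d(z*(x + y)) includes (∂/∂y)(z*(x + y)) dy = (z) dy, which multiplied by dx ∧ dz gives (-z) dx ∧ dy ∧ dz
Collecting like 3-forms: d(omega) = (x - z) dx ∧ dy ∧ dz.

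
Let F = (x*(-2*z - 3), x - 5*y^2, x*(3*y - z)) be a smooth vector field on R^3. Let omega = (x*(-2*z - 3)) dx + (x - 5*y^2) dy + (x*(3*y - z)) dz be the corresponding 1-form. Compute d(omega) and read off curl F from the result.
d(omega) = (3*x) dy ∧ dz + (-2*x - 3*y + z) dz ∧ dx + (1) dx ∧ dy; curl F = (3*x, -2*x - 3*y + z, 1)

d omega = sum_{i<j} (∂f_j/∂x_i - ∂f_i/∂x_j) dx_i ∧ dx_j. Under the identification (dy ∧ dz, dz ∧ dx, dx ∧ dy) ↔ (e_x, e_y, e_z), the coefficients are exactly the components of curl F. Compute:
  ∂R/∂y - ∂Q/∂z = (3*x) - (0) = 3*x
  ∂P/∂z - ∂R/∂x = (-2*x) - (3*y - z) = -2*x - 3*y + z
  ∂Q/∂x - ∂P/∂y = (1) - (0) = 1.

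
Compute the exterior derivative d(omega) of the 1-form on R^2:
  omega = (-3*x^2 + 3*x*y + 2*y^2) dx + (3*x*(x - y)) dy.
d(omega) = (3*x - 7*y) dx ∧ dy

For a 1-form omega = sum_i f_i dx_i, the exterior derivative is
  d(omega) = sum_{i < j} (∂f_j/∂x_i - ∂f_i/∂x_j) dx_i ∧ dx_j.
  coefficient of dx ∧ dy: ∂f_2/∂x - ∂f_1/∂y = ∂(3*x*(x - y))/∂x - ∂(-3*x^2 + 3*x*y + 2*y^2)/∂y = 3*x - 7*y
Assembling: d(omega) = (3*x - 7*y) dx ∧ dy.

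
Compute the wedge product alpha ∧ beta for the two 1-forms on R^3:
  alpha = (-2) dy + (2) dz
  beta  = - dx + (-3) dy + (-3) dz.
alpha ∧ beta = (-2) dx ∧ dy + (12) dy ∧ dz + (2) dx ∧ dz

Distribute the wedge, using dx_i ∧ dx_j = -dx_j ∧ dx_i and dx_i ∧ dx_i = 0. For each pair (i, j) with i < j, the coefficient of dx_i ∧ dx_j in alpha ∧ beta is (alpha_i * beta_j - alpha_j * beta_i). Collecting: alpha ∧ beta = (-2) dx ∧ dy + (12) dy ∧ dz + (2) dx ∧ dz.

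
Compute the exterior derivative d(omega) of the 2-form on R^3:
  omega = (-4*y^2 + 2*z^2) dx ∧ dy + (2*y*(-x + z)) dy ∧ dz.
d(omega) = (-2*y + 4*z) dx ∧ dy ∧ dz

For a 2-form omega = sum_{i<j} g_{ij} dx_i ∧ dx_j, the exterior derivative is
  d(omega) = sum_{i<j} d(g_{ij}) ∧ dx_i ∧ dx_j = sum_{i<j, k} (∂g_{ij}/∂x_k) dx_k ∧ dx_i ∧ dx_j.
Expand each term, using dx_k ∧ dx_i ∧ dx_j = sgn(permutation) dx_{(a)} ∧ dx_{(b)} ∧ dx_{(c)} with (a < b < c) sorted:
  d(-4*y^2 + 2*z^2) includes (∂/∂z)(-4*y^2 + 2*z^2) dz = (4*z) dz, which multiplied by dx ∧ dy gives (4*z) dx ∧ dy ∧ dz
  d(2*y*(-x + z)) includes (∂/∂x)(2*y*(-x + z)) dx = (-2*y) dx, which multiplied by dy ∧ dz gives (-2*y) dx ∧ dy ∧ dz
Collecting like 3-forms: d(omega) = (-2*y + 4*z) dx ∧ dy ∧ dz.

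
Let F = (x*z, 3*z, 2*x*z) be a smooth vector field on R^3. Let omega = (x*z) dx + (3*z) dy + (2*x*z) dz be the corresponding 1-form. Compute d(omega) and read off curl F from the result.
d(omega) = (-3) dy ∧ dz + (x - 2*z) dz ∧ dx + (0) dx ∧ dy; curl F = (-3, x - 2*z, 0)

d omega = sum_{i<j} (∂f_j/∂x_i - ∂f_i/∂x_j) dx_i ∧ dx_j. Under the identification (dy ∧ dz, dz ∧ dx, dx ∧ dy) ↔ (e_x, e_y, e_z), the coefficients are exactly the components of curl F. Compute:
  ∂R/∂y - ∂Q/∂z = (0) - (3) = -3
  ∂P/∂z - ∂R/∂x = (x) - (2*z) = x - 2*z
  ∂Q/∂x - ∂P/∂y = (0) - (0) = 0.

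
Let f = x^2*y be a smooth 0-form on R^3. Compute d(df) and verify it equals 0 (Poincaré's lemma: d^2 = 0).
d(df) = 0

Step 1: df = sum_i (∂f/∂x_i) dx_i = (2*x*y) dx + (x^2) dy + (0) dz.
Step 2: Apply d again. Using the 1-form formula, the coefficient of dx ∧ dy in d(df) is ∂^2 f/∂x ∂y - ∂^2 f/∂y ∂x = (2*x) - (2*x) = 0 (equality of mixed partials for smooth f).
Similarly for dx ∧ dz and dy ∧ dz — all coefficients vanish. So d(df) = 0.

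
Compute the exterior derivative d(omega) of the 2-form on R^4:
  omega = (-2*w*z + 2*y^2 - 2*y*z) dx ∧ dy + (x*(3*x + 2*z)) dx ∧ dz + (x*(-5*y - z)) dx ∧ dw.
d(omega) = (-2*w - 2*y) dx ∧ dy ∧ dz + (5*x - 2*z) dx ∧ dy ∧ dw + (x) dx ∧ dz ∧ dw

For a 2-form omega = sum_{i<j} g_{ij} dx_i ∧ dx_j, the exterior derivative is
  d(omega) = sum_{i<j} d(g_{ij}) ∧ dx_i ∧ dx_j = sum_{i<j, k} (∂g_{ij}/∂x_k) dx_k ∧ dx_i ∧ dx_j.
Expand each term, using dx_k ∧ dx_i ∧ dx_j = sgn(permutation) dx_{(a)} ∧ dx_{(b)} ∧ dx_{(c)} with (a < b < c) sorted:
  d(-2*w*z + 2*y^2 - 2*y*z) includes (∂/∂z)(-2*w*z + 2*y^2 - 2*y*z) dz = (-2*w - 2*y) dz, which multiplied by dx ∧ dy gives (-2*w - 2*y) dx ∧ dy ∧ dz
  d(-2*w*z + 2*y^2 - 2*y*z) includes (∂/∂w)(-2*w*z + 2*y^2 - 2*y*z) dw = (-2*z) dw, which multiplied by dx ∧ dy gives (-2*z) dx ∧ dy ∧ dw
  d(x*(-5*y - z)) includes (∂/∂y)(x*(-5*y - z)) dy = (-5*x) dy, which multiplied by dx ∧ dw gives (5*x) dx ∧ dy ∧ dw
  d(x*(-5*y - z)) includes (∂/∂z)(x*(-5*y - z)) dz = (-x) dz, which multiplied by dx ∧ dw gives (x) dx ∧ dz ∧ dw
Collecting like 3-forms: d(omega) = (-2*w - 2*y) dx ∧ dy ∧ dz + (5*x - 2*z) dx ∧ dy ∧ dw + (x) dx ∧ dz ∧ dw.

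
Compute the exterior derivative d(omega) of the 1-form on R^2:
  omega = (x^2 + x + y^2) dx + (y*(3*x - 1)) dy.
d(omega) = (y) dx ∧ dy

For a 1-form omega = sum_i f_i dx_i, the exterior derivative is
  d(omega) = sum_{i < j} (∂f_j/∂x_i - ∂f_i/∂x_j) dx_i ∧ dx_j.
  coefficient of dx ∧ dy: ∂f_2/∂x - ∂f_1/∂y = ∂(y*(3*x - 1))/∂x - ∂(x^2 + x + y^2)/∂y = y
Assembling: d(omega) = (y) dx ∧ dy.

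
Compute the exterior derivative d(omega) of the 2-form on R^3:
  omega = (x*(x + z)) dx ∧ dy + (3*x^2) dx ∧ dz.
d(omega) = (x) dx ∧ dy ∧ dz

For a 2-form omega = sum_{i<j} g_{ij} dx_i ∧ dx_j, the exterior derivative is
  d(omega) = sum_{i<j} d(g_{ij}) ∧ dx_i ∧ dx_j = sum_{i<j, k} (∂g_{ij}/∂x_k) dx_k ∧ dx_i ∧ dx_j.
Expand each term, using dx_k ∧ dx_i ∧ dx_j = sgn(permutation) dx_{(a)} ∧ dx_{(b)} ∧ dx_{(c)} with (a < b < c) sorted:
  d(x*(x + z)) includes (∂/∂z)(x*(x + z)) dz = (x) dz, which multiplied by dx ∧ dy gives (x) dx ∧ dy ∧ dz
Collecting like 3-forms: d(omega) = (x) dx ∧ dy ∧ dz.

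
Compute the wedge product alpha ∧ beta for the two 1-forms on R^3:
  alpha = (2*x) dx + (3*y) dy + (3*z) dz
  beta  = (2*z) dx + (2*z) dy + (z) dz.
alpha ∧ beta = (2*z*(2*x - 3*y)) dx ∧ dy + (2*z*(x - 3*z)) dx ∧ dz + (3*z*(y - 2*z)) dy ∧ dz

Distribute the wedge, using dx_i ∧ dx_j = -dx_j ∧ dx_i and dx_i ∧ dx_i = 0. For each pair (i, j) with i < j, the coefficient of dx_i ∧ dx_j in alpha ∧ beta is (alpha_i * beta_j - alpha_j * beta_i). Collecting: alpha ∧ beta = (2*z*(2*x - 3*y)) dx ∧ dy + (2*z*(x - 3*z)) dx ∧ dz + (3*z*(y - 2*z)) dy ∧ dz.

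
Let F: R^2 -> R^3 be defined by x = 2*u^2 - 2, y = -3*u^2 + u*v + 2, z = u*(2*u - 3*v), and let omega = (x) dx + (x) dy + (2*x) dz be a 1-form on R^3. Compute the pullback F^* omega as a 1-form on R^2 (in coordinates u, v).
F^* omega = (12*u^3 - 10*u^2*v - 12*u + 10*v) du + (10*u*(1 - u^2)) dv

Using F^*(f dg) = (f ∘ F) d(g ∘ F), substitute each coordinate x_i by F_i(u, v) in f_i, and replace dx_i by d F_i = (∂F_i/∂u) du + (∂F_i/∂v) dv.
  For the x component: f_1(F) = 2*u^2 - 2; d F_1 = (4*u) du + (0) dv
  For the y component: f_2(F) = 2*u^2 - 2; d F_2 = (-6*u + v) du + (u) dv
  For the z component: f_3(F) = 4*u^2 - 4; d F_3 = (4*u - 3*v) du + (-3*u) dv
Combining and collecting du, dv coefficients:
  coeff of du: 12*u^3 - 10*u^2*v - 12*u + 10*v
  coeff of dv: 10*u*(1 - u^2)
F^* omega = (12*u^3 - 10*u^2*v - 12*u + 10*v) du + (10*u*(1 - u^2)) dv.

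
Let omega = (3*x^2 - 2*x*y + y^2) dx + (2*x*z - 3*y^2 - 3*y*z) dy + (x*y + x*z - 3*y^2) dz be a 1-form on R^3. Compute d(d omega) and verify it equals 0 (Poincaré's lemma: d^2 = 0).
d(d omega) = 0

Step 1: d omega = sum_{i<j} (∂f_j/∂x_i - ∂f_i/∂x_j) dx_i ∧ dx_j:
  coeff of dx ∧ dy: 2*x - 2*y + 2*z
  coeff of dx ∧ dz: y + z
  coeff of dy ∧ dz: -x - 3*y
Step 2: Apply d again to each 2-form coefficient. The only possible 3-form in R^3 is dx ∧ dy ∧ dz, with coefficient
  ∂(coeff of dy∧dz)/∂x - ∂(coeff of dx∧dz)/∂y + ∂(coeff of dx∧dy)/∂z
  = ∂/∂x (-x - 3*y) - ∂/∂y (y + z) + ∂/∂z (2*x - 2*y + 2*z).
Each of these terms simplifies to sums of mixed partials that cancel in pairs. The result is 0 (by equality of mixed partials for smooth functions — Schwarz / Clairaut).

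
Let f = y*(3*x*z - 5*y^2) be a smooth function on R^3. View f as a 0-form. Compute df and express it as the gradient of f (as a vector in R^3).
df = (3*y*z) dx + (3*x*z - 15*y^2) dy + (3*x*y) dz; grad f = (3*y*z, 3*x*z - 15*y^2, 3*x*y)

For a 0-form f, d f = (∂f/∂x) dx + (∂f/∂y) dy + (∂f/∂z) dz. The components of the vector representation are exactly the entries of grad f in Cartesian coordinates:
  ∂f/∂x = 3*y*z
  ∂f/∂y = 3*x*z - 15*y^2
  ∂f/∂z = 3*x*y.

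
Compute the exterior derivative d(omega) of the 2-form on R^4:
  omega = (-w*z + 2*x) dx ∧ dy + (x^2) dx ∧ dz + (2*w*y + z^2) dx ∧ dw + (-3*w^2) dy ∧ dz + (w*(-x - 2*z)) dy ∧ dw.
d(omega) = (-w) dx ∧ dy ∧ dz + (-3*w - z) dx ∧ dy ∧ dw + (-2*z) dx ∧ dz ∧ dw + (-4*w) dy ∧ dz ∧ dw

For a 2-form omega = sum_{i<j} g_{ij} dx_i ∧ dx_j, the exterior derivative is
  d(omega) = sum_{i<j} d(g_{ij}) ∧ dx_i ∧ dx_j = sum_{i<j, k} (∂g_{ij}/∂x_k) dx_k ∧ dx_i ∧ dx_j.
Expand each term, using dx_k ∧ dx_i ∧ dx_j = sgn(permutation) dx_{(a)} ∧ dx_{(b)} ∧ dx_{(c)} with (a < b < c) sorted:
  d(-w*z + 2*x) includes (∂/∂z)(-w*z + 2*x) dz = (-w) dz, which multiplied by dx ∧ dy gives (-w) dx ∧ dy ∧ dz
  d(-w*z + 2*x) includes (∂/∂w)(-w*z + 2*x) dw = (-z) dw, which multiplied by dx ∧ dy gives (-z) dx ∧ dy ∧ dw
  d(2*w*y + z^2) includes (∂/∂y)(2*w*y + z^2) dy = (2*w) dy, which multiplied by dx ∧ dw gives (-2*w) dx ∧ dy ∧ dw
  d(2*w*y + z^2) includes (∂/∂z)(2*w*y + z^2) dz = (2*z) dz, which multiplied by dx ∧ dw gives (-2*z) dx ∧ dz ∧ dw
  d(-3*w^2) includes (∂/∂w)(-3*w^2) dw = (-6*w) dw, which multiplied by dy ∧ dz gives (-6*w) dy ∧ dz ∧ dw
  d(w*(-x - 2*z)) includes (∂/∂x)(w*(-x - 2*z)) dx = (-w) dx, which multiplied by dy ∧ dw gives (-w) dx ∧ dy ∧ dw
  d(w*(-x - 2*z)) includes (∂/∂z)(w*(-x - 2*z)) dz = (-2*w) dz, which multiplied by dy ∧ dw gives (2*w) dy ∧ dz ∧ dw
Collecting like 3-forms: d(omega) = (-w) dx ∧ dy ∧ dz + (-3*w - z) dx ∧ dy ∧ dw + (-2*z) dx ∧ dz ∧ dw + (-4*w) dy ∧ dz ∧ dw.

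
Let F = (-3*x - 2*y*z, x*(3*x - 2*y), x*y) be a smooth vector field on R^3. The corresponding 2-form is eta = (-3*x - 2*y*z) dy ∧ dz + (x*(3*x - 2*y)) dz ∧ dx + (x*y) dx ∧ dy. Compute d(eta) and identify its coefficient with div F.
d(eta) = (-2*x - 3) dx ∧ dy ∧ dz; div F = -2*x - 3

For a 2-form in R^3 of the form above, applying d gives a 3-form with coefficient ∂P/∂x + ∂Q/∂y + ∂R/∂z:
  ∂P/∂x = -3
  ∂Q/∂y = -2*x
  ∂R/∂z = 0
Sum = -2*x - 3, which is exactly div F.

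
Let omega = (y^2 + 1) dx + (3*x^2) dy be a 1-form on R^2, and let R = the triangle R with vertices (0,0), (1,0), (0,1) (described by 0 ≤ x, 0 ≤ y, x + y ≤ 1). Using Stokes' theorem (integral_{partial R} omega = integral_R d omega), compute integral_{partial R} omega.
integral_(partial R) omega = 2/3

Stokes: integral_partial_R omega = integral_R d omega with d omega = (∂Q/∂x - ∂P/∂y) dx ∧ dy.
  ∂Q/∂x = 6*x
  ∂P/∂y = 2*y
  integrand = ∂Q/∂x - ∂P/∂y = 6*x - 2*y.
Integrating over R: integral_0^1 integral_0^{1-x} (6*x - 2*y) dy dx = 2/3.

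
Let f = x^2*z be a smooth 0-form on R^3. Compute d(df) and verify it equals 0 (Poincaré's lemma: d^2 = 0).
d(df) = 0

Step 1: df = sum_i (∂f/∂x_i) dx_i = (2*x*z) dx + (0) dy + (x^2) dz.
Step 2: Apply d again. Using the 1-form formula, the coefficient of dx ∧ dy in d(df) is ∂^2 f/∂x ∂y - ∂^2 f/∂y ∂x = (0) - (0) = 0 (equality of mixed partials for smooth f).
Similarly for dx ∧ dz and dy ∧ dz — all coefficients vanish. So d(df) = 0.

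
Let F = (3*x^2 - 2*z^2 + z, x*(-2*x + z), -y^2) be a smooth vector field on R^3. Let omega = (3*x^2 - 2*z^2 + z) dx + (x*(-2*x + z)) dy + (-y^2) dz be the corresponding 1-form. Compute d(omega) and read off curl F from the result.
d(omega) = (-x - 2*y) dy ∧ dz + (1 - 4*z) dz ∧ dx + (-4*x + z) dx ∧ dy; curl F = (-x - 2*y, 1 - 4*z, -4*x + z)

d omega = sum_{i<j} (∂f_j/∂x_i - ∂f_i/∂x_j) dx_i ∧ dx_j. Under the identification (dy ∧ dz, dz ∧ dx, dx ∧ dy) ↔ (e_x, e_y, e_z), the coefficients are exactly the components of curl F. Compute:
  ∂R/∂y - ∂Q/∂z = (-2*y) - (x) = -x - 2*y
  ∂P/∂z - ∂R/∂x = (1 - 4*z) - (0) = 1 - 4*z
  ∂Q/∂x - ∂P/∂y = (-4*x + z) - (0) = -4*x + z.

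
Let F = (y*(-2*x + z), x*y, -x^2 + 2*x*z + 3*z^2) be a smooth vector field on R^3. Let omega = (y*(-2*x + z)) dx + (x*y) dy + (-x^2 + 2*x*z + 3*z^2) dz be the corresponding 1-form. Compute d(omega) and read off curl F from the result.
d(omega) = (0) dy ∧ dz + (2*x + y - 2*z) dz ∧ dx + (2*x + y - z) dx ∧ dy; curl F = (0, 2*x + y - 2*z, 2*x + y - z)

d omega = sum_{i<j} (∂f_j/∂x_i - ∂f_i/∂x_j) dx_i ∧ dx_j. Under the identification (dy ∧ dz, dz ∧ dx, dx ∧ dy) ↔ (e_x, e_y, e_z), the coefficients are exactly the components of curl F. Compute:
  ∂R/∂y - ∂Q/∂z = (0) - (0) = 0
  ∂P/∂z - ∂R/∂x = (y) - (-2*x + 2*z) = 2*x + y - 2*z
  ∂Q/∂x - ∂P/∂y = (y) - (-2*x + z) = 2*x + y - z.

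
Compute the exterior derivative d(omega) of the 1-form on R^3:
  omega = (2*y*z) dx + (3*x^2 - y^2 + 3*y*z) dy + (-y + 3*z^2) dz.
d(omega) = (6*x - 2*z) dx ∧ dy + (-2*y) dx ∧ dz + (-3*y - 1) dy ∧ dz

For a 1-form omega = sum_i f_i dx_i, the exterior derivative is
  d(omega) = sum_{i < j} (∂f_j/∂x_i - ∂f_i/∂x_j) dx_i ∧ dx_j.
  coefficient of dx ∧ dy: ∂f_2/∂x - ∂f_1/∂y = ∂(3*x^2 - y^2 + 3*y*z)/∂x - ∂(2*y*z)/∂y = 6*x - 2*z
  coefficient of dx ∧ dz: ∂f_3/∂x - ∂f_1/∂z = ∂(-y + 3*z^2)/∂x - ∂(2*y*z)/∂z = -2*y
  coefficient of dy ∧ dz: ∂f_3/∂y - ∂f_2/∂z = ∂(-y + 3*z^2)/∂y - ∂(3*x^2 - y^2 + 3*y*z)/∂z = -3*y - 1
Assembling: d(omega) = (6*x - 2*z) dx ∧ dy + (-2*y) dx ∧ dz + (-3*y - 1) dy ∧ dz.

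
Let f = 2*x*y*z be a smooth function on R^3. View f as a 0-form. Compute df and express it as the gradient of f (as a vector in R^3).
df = (2*y*z) dx + (2*x*z) dy + (2*x*y) dz; grad f = (2*y*z, 2*x*z, 2*x*y)

For a 0-form f, d f = (∂f/∂x) dx + (∂f/∂y) dy + (∂f/∂z) dz. The components of the vector representation are exactly the entries of grad f in Cartesian coordinates:
  ∂f/∂x = 2*y*z
  ∂f/∂y = 2*x*z
  ∂f/∂z = 2*x*y.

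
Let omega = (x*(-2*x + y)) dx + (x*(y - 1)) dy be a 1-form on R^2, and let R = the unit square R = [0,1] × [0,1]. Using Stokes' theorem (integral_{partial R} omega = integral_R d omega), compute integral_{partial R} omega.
integral_(partial R) omega = -1

Stokes: integral_partial_R omega = integral_R d omega with d omega = (∂Q/∂x - ∂P/∂y) dx ∧ dy.
  ∂Q/∂x = y - 1
  ∂P/∂y = x
  integrand = ∂Q/∂x - ∂P/∂y = -x + y - 1.
Integrating over R: integral_0^1 integral_0^1 (-x + y - 1) dx dy = -1.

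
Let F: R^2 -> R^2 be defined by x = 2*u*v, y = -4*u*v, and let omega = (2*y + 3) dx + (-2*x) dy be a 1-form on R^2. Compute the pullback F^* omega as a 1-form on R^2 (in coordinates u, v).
F^* omega = (6*v) du + (6*u) dv

Using F^*(f dg) = (f ∘ F) d(g ∘ F), substitute each coordinate x_i by F_i(u, v) in f_i, and replace dx_i by d F_i = (∂F_i/∂u) du + (∂F_i/∂v) dv.
  For the x component: f_1(F) = -8*u*v + 3; d F_1 = (2*v) du + (2*u) dv
  For the y component: f_2(F) = -4*u*v; d F_2 = (-4*v) du + (-4*u) dv
Combining and collecting du, dv coefficients:
  coeff of du: 6*v
  coeff of dv: 6*u
F^* omega = (6*v) du + (6*u) dv.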